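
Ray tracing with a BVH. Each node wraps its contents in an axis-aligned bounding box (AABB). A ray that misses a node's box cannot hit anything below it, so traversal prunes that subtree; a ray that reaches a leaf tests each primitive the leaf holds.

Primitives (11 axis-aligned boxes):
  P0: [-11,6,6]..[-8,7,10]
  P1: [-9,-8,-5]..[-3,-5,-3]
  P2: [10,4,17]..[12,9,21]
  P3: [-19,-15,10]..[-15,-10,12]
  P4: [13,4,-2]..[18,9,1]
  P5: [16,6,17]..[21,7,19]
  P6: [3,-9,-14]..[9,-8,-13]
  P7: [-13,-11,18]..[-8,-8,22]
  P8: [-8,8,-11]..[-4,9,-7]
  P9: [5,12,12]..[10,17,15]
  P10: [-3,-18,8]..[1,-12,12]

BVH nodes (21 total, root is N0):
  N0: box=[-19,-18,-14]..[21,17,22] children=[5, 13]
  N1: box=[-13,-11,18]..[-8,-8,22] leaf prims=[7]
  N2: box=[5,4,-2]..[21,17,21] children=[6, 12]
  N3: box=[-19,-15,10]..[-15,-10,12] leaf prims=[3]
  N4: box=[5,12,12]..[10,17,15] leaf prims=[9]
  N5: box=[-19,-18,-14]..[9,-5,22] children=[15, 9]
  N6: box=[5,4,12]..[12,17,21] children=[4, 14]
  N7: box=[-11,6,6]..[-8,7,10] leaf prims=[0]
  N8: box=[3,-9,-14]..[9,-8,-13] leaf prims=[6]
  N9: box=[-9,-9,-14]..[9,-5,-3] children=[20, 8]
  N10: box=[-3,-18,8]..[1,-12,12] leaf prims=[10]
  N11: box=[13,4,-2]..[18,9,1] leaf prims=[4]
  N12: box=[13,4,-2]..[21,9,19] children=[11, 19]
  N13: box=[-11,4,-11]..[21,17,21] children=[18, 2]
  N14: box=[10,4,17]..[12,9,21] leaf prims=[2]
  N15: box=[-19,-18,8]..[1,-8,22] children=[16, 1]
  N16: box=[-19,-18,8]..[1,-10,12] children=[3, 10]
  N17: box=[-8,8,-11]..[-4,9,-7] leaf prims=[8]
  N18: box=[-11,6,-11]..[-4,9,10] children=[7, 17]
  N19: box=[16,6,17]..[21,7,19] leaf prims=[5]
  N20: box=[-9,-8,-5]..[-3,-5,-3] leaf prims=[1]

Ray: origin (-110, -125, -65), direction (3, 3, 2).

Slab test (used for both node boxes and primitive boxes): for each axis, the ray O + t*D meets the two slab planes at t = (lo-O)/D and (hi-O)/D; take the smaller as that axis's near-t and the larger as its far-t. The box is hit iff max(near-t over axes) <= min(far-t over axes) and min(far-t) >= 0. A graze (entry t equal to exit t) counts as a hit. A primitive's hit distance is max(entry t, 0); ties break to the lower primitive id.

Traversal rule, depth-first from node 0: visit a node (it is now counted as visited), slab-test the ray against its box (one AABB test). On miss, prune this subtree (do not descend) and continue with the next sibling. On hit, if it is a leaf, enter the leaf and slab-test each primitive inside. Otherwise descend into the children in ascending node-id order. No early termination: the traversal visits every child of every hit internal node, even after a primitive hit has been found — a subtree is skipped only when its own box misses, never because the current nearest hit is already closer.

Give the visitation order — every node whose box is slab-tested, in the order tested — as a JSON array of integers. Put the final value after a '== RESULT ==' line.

Walk:
N0 x:[91/3,131/3] y:[107/3,142/3] z:[51/2,87/2] -> hit [107/3,87/2], descend [5, 13]
  N5 x:[91/3,119/3] y:[107/3,40] z:[51/2,87/2] -> hit [107/3,119/3], descend [9, 15]
    N9 x:[101/3,119/3] y:[116/3,40] z:[51/2,31] -> miss, prune
    N15 x:[91/3,37] y:[107/3,39] z:[73/2,87/2] -> hit [73/2,37], descend [1, 16]
      N1 x:[97/3,34] y:[38,39] z:[83/2,87/2] -> miss, prune
      N16 x:[91/3,37] y:[107/3,115/3] z:[73/2,77/2] -> hit [73/2,37], descend [3, 10]
        N3 x:[91/3,95/3] y:[110/3,115/3] z:[75/2,77/2] -> miss, prune
        N10 x:[107/3,37] y:[107/3,113/3] z:[73/2,77/2] -> hit [73/2,37] leaf, test {P10@t=73/2}
  N13 x:[33,131/3] y:[43,142/3] z:[27,43] -> hit [43,43], descend [2, 18]
    N2 x:[115/3,131/3] y:[43,142/3] z:[63/2,43] -> hit [43,43], descend [6, 12]
      N6 x:[115/3,122/3] y:[43,142/3] z:[77/2,43] -> miss, prune
      N12 x:[41,131/3] y:[43,134/3] z:[63/2,42] -> miss, prune
    N18 x:[33,106/3] y:[131/3,134/3] z:[27,75/2] -> miss, prune

Summary -> nodes [0, 5, 9, 15, 1, 16, 3, 10, 13, 2, 6, 12, 18]; box-tests=13; leaf-entries=1; first=P10

== RESULT ==
[0, 5, 9, 15, 1, 16, 3, 10, 13, 2, 6, 12, 18]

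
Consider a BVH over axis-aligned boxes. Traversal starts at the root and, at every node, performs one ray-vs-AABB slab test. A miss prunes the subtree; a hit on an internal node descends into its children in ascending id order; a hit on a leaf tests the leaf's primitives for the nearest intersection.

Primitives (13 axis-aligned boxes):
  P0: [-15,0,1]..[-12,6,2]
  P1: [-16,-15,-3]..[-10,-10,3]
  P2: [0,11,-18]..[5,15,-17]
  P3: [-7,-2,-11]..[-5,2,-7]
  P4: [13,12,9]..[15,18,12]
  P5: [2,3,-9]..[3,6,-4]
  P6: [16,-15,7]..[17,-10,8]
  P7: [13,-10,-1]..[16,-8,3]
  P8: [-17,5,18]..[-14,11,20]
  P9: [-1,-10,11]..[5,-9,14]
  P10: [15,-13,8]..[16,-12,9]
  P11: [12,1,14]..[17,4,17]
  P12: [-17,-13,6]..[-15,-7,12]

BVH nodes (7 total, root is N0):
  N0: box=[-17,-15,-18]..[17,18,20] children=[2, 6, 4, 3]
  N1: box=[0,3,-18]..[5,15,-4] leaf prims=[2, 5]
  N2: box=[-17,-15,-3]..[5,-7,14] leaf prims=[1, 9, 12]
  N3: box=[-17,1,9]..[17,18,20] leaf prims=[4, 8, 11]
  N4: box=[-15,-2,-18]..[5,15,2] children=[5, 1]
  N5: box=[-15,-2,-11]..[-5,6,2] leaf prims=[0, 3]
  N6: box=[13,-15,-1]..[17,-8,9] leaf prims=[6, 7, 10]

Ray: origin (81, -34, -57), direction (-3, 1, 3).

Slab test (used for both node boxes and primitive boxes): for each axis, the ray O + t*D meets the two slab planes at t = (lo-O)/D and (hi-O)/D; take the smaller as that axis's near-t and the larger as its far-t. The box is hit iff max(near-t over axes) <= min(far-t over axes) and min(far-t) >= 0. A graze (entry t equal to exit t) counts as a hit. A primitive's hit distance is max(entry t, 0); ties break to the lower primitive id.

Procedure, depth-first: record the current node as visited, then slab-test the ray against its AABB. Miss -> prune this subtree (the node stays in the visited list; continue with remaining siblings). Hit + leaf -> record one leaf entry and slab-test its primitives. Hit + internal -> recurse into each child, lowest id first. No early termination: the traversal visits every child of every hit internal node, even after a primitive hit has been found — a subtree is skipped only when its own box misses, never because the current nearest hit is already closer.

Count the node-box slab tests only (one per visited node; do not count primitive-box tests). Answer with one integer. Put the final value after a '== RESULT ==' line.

Trace the traversal:
N0 x:[64/3,98/3] y:[19,52] z:[13,77/3] -> hit [64/3,77/3], descend [2, 3, 4, 6]
  N2 x:[76/3,98/3] y:[19,27] z:[18,71/3] -> miss, prune
  N3 x:[64/3,98/3] y:[35,52] z:[22,77/3] -> miss, prune
  N4 x:[76/3,32] y:[32,49] z:[13,59/3] -> miss, prune
  N6 x:[64/3,68/3] y:[19,26] z:[56/3,22] -> hit [64/3,22] leaf, test {P6@t=64/3, P7(miss), P10@t=65/3}

Visited [0, 2, 3, 4, 6]. Tests: 5 box, 1 leaf. Nearest: P6.

== RESULT ==
5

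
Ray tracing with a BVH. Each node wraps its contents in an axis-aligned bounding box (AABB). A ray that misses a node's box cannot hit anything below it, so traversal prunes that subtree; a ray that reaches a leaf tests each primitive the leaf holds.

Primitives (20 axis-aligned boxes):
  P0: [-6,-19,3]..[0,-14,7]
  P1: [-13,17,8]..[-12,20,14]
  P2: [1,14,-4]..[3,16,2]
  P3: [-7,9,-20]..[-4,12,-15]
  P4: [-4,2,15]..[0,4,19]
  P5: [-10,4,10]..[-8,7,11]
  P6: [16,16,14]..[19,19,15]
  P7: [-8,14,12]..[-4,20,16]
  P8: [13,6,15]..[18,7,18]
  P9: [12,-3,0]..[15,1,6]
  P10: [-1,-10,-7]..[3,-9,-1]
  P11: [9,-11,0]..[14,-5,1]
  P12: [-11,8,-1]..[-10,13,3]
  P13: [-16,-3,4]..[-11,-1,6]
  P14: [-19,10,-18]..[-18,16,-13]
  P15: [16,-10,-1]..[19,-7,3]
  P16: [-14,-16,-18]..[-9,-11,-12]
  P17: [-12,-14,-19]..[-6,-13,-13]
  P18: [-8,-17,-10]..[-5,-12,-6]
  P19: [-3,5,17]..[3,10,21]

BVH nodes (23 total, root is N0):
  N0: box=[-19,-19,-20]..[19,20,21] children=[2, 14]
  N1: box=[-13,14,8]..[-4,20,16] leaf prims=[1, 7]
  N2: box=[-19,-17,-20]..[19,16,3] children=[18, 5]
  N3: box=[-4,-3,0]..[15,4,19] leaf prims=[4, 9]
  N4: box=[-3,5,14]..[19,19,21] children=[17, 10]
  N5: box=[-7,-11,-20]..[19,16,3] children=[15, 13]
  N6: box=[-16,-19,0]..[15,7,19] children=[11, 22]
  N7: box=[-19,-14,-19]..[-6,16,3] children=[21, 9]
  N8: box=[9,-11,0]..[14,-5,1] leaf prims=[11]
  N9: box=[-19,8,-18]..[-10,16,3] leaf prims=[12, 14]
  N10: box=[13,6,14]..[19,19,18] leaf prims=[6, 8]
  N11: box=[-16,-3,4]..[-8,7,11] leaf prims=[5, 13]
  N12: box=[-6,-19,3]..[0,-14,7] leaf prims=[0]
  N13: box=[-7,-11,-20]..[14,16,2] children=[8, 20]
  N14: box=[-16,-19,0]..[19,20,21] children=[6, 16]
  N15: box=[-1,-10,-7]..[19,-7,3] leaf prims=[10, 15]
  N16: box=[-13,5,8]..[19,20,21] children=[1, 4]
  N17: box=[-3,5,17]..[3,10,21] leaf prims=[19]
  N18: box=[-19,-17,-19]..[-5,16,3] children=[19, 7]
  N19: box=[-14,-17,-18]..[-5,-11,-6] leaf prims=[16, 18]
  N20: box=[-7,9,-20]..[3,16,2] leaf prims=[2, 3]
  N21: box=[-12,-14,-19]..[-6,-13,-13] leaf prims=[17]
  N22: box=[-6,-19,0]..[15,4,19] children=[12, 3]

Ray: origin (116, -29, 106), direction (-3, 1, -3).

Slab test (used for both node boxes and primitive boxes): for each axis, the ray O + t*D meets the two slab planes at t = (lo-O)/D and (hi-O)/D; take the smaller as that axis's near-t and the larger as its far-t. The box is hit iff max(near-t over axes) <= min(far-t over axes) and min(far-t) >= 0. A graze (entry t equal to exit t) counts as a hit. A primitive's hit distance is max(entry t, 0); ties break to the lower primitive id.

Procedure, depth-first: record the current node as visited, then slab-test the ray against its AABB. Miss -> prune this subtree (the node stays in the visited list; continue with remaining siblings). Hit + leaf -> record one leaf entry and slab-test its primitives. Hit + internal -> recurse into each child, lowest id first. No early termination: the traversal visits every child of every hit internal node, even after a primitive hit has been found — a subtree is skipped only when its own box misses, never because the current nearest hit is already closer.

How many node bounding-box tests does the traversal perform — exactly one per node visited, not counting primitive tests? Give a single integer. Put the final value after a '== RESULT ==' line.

Trace the traversal:
N0 x:[97/3,45] y:[10,49] z:[85/3,42] -> hit [97/3,42], descend [2, 14]
  N2 x:[97/3,45] y:[12,45] z:[103/3,42] -> hit [103/3,42], descend [5, 18]
    N5 x:[97/3,41] y:[18,45] z:[103/3,42] -> hit [103/3,41], descend [13, 15]
      N13 x:[34,41] y:[18,45] z:[104/3,42] -> hit [104/3,41], descend [8, 20]
        N8 x:[34,107/3] y:[18,24] z:[35,106/3] -> miss, prune
        N20 x:[113/3,41] y:[38,45] z:[104/3,42] -> hit [38,41] leaf, test {P2(miss), P3@t=121/3}
      N15 x:[97/3,39] y:[19,22] z:[103/3,113/3] -> miss, prune
    N18 x:[121/3,45] y:[12,45] z:[103/3,125/3] -> hit [121/3,125/3], descend [7, 19]
      N7 x:[122/3,45] y:[15,45] z:[103/3,125/3] -> hit [122/3,125/3], descend [9, 21]
        N9 x:[42,45] y:[37,45] z:[103/3,124/3] -> miss, prune
        N21 x:[122/3,128/3] y:[15,16] z:[119/3,125/3] -> miss, prune
      N19 x:[121/3,130/3] y:[12,18] z:[112/3,124/3] -> miss, prune
  N14 x:[97/3,44] y:[10,49] z:[85/3,106/3] -> hit [97/3,106/3], descend [6, 16]
    N6 x:[101/3,44] y:[10,36] z:[29,106/3] -> hit [101/3,106/3], descend [11, 22]
      N11 x:[124/3,44] y:[26,36] z:[95/3,34] -> miss, prune
      N22 x:[101/3,122/3] y:[10,33] z:[29,106/3] -> miss, prune
    N16 x:[97/3,43] y:[34,49] z:[85/3,98/3] -> miss, prune

Summary -> nodes [0, 2, 5, 13, 8, 20, 15, 18, 7, 9, 21, 19, 14, 6, 11, 22, 16]; box-tests=17; leaf-entries=1; first=P3

== RESULT ==
17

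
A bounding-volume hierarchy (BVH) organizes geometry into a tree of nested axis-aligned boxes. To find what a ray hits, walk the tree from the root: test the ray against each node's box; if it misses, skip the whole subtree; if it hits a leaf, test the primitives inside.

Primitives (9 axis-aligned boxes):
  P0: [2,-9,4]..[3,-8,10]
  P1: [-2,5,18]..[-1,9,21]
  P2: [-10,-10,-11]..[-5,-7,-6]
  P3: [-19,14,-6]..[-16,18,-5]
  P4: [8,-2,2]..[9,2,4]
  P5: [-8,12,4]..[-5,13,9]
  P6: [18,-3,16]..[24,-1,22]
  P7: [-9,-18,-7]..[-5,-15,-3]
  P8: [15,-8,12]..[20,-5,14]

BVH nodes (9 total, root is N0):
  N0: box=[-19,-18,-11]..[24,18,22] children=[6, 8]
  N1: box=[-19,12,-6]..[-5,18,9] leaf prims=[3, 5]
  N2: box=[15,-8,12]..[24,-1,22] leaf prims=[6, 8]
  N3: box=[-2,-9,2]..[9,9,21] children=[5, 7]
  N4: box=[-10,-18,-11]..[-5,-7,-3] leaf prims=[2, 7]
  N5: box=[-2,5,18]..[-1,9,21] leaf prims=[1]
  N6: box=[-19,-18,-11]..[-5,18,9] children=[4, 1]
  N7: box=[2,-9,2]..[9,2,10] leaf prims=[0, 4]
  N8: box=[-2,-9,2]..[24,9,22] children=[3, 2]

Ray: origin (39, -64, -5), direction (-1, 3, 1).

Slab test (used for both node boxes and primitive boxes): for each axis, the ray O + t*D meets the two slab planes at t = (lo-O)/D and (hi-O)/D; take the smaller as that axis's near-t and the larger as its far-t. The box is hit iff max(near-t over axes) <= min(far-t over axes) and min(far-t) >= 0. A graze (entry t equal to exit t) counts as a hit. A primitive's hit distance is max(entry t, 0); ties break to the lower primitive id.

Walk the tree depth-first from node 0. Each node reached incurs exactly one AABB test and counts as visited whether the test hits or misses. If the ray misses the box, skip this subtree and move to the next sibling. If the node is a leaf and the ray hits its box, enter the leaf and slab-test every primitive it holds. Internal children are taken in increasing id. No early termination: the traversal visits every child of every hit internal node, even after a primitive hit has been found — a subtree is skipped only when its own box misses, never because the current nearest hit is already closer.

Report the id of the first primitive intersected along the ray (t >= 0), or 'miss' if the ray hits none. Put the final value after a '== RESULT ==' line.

Traverse from the root:
N0 x:[15,58] y:[46/3,82/3] z:[-6,27] -> hit [46/3,27], descend [6, 8]
  N6 x:[44,58] y:[46/3,82/3] z:[-6,14] -> miss, prune
  N8 x:[15,41] y:[55/3,73/3] z:[7,27] -> hit [55/3,73/3], descend [2, 3]
    N2 x:[15,24] y:[56/3,21] z:[17,27] -> hit [56/3,21] leaf, test {P6@t=21, P8@t=19}
    N3 x:[30,41] y:[55/3,73/3] z:[7,26] -> miss, prune

5 AABB tests over nodes [0, 6, 8, 2, 3]; 1 leaf entered; closest P8.

== RESULT ==
8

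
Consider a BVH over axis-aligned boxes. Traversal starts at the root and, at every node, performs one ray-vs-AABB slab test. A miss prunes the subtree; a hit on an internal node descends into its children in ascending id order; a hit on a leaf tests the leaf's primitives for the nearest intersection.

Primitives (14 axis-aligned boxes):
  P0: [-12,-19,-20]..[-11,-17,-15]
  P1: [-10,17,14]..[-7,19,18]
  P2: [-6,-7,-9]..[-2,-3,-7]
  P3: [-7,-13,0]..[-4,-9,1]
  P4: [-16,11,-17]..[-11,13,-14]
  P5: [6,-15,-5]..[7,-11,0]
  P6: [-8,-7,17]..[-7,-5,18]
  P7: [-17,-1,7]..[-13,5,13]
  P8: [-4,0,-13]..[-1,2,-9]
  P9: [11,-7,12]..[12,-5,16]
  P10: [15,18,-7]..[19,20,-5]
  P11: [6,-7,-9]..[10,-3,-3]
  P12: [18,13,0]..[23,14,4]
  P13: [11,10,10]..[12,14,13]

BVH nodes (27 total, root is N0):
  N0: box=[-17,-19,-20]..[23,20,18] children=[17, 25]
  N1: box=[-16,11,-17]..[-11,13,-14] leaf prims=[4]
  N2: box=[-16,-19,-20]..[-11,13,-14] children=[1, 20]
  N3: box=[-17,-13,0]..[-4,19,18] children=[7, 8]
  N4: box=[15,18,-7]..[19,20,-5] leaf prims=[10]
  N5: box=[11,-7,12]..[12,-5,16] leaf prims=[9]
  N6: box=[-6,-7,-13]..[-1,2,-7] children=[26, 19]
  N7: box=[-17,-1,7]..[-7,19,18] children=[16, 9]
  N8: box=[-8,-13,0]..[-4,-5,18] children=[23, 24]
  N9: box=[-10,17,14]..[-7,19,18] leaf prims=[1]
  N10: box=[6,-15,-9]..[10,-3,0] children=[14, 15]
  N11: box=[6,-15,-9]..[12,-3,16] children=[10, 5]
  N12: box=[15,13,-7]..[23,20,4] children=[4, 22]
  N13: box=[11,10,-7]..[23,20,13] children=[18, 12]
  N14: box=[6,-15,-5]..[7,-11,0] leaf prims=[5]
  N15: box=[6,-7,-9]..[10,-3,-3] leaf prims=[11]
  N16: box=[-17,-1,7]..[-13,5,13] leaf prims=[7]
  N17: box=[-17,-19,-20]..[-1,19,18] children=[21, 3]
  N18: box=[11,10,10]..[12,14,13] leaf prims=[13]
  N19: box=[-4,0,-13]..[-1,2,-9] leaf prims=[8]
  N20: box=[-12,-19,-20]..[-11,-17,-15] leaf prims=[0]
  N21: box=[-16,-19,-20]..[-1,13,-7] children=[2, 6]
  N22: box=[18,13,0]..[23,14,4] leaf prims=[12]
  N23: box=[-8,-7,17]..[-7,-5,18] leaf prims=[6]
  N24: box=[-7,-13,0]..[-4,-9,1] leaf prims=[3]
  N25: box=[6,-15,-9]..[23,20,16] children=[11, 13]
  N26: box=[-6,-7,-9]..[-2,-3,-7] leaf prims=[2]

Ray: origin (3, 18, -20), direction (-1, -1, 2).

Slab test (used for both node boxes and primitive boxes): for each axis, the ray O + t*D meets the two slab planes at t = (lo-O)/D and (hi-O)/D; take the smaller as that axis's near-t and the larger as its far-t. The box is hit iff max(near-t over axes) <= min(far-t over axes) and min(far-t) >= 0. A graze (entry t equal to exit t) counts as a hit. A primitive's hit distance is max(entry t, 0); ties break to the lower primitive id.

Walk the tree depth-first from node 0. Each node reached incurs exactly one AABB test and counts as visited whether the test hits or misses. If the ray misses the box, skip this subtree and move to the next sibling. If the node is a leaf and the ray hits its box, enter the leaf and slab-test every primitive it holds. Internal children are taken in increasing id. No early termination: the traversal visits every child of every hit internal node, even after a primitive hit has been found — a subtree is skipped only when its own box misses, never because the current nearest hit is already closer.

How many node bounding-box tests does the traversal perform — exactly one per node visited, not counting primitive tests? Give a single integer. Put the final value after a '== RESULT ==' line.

Trace the traversal:
N0 x:[-20,20] y:[-2,37] z:[0,19] -> hit [0,19], descend [17, 25]
  N17 x:[4,20] y:[-1,37] z:[0,19] -> hit [4,19], descend [3, 21]
    N3 x:[7,20] y:[-1,31] z:[10,19] -> hit [10,19], descend [7, 8]
      N7 x:[10,20] y:[-1,19] z:[27/2,19] -> hit [27/2,19], descend [9, 16]
        N9 x:[10,13] y:[-1,1] z:[17,19] -> miss, prune
        N16 x:[16,20] y:[13,19] z:[27/2,33/2] -> hit [16,33/2] leaf, test {P7@t=16}
      N8 x:[7,11] y:[23,31] z:[10,19] -> miss, prune
    N21 x:[4,19] y:[5,37] z:[0,13/2] -> hit [5,13/2], descend [2, 6]
      N2 x:[14,19] y:[5,37] z:[0,3] -> miss, prune
      N6 x:[4,9] y:[16,25] z:[7/2,13/2] -> miss, prune
  N25 x:[-20,-3] y:[-2,33] z:[11/2,18] -> miss, prune

order=[0, 17, 3, 7, 9, 16, 8, 21, 2, 6, 25]  |boxes|=11  |leaves|=1  hit=P7

== RESULT ==
11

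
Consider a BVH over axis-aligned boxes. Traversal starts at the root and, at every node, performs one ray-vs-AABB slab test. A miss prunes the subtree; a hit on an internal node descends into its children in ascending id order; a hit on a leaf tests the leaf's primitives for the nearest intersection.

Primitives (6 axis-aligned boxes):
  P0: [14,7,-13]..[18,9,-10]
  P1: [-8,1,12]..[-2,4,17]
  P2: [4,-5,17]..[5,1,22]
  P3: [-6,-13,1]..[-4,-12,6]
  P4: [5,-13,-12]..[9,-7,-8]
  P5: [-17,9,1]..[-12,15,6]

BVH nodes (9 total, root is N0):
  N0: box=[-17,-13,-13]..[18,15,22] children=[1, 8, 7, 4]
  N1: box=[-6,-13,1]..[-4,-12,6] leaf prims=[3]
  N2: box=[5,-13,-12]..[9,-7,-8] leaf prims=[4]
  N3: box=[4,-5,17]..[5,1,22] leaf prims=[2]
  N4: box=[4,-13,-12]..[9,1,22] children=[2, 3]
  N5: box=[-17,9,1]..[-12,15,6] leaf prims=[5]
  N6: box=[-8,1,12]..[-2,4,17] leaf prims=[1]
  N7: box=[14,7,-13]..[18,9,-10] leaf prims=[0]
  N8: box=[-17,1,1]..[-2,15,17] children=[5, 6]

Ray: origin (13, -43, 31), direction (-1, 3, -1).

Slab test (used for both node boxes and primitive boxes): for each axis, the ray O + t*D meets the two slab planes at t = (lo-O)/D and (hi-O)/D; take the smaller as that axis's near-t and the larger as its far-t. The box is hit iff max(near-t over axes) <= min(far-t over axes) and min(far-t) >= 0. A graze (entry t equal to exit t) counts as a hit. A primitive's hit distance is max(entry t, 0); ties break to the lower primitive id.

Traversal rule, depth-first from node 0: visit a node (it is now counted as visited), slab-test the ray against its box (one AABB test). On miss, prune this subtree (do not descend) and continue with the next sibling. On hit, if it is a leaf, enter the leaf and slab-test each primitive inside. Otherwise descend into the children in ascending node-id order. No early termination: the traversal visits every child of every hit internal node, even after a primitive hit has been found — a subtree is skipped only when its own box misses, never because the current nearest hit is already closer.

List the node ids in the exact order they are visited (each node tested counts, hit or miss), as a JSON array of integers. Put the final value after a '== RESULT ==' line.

Walk:
N0 x:[-5,30] y:[10,58/3] z:[9,44] -> hit [10,58/3], descend [1, 4, 7, 8]
  N1 x:[17,19] y:[10,31/3] z:[25,30] -> miss, prune
  N4 x:[4,9] y:[10,44/3] z:[9,43] -> miss, prune
  N7 x:[-5,-1] y:[50/3,52/3] z:[41,44] -> miss, prune
  N8 x:[15,30] y:[44/3,58/3] z:[14,30] -> hit [15,58/3], descend [5, 6]
    N5 x:[25,30] y:[52/3,58/3] z:[25,30] -> miss, prune
    N6 x:[15,21] y:[44/3,47/3] z:[14,19] -> hit [15,47/3] leaf, test {P1@t=15}

Visited [0, 1, 4, 7, 8, 5, 6]. Tests: 7 box, 1 leaf. Nearest: P1.

== RESULT ==
[0, 1, 4, 7, 8, 5, 6]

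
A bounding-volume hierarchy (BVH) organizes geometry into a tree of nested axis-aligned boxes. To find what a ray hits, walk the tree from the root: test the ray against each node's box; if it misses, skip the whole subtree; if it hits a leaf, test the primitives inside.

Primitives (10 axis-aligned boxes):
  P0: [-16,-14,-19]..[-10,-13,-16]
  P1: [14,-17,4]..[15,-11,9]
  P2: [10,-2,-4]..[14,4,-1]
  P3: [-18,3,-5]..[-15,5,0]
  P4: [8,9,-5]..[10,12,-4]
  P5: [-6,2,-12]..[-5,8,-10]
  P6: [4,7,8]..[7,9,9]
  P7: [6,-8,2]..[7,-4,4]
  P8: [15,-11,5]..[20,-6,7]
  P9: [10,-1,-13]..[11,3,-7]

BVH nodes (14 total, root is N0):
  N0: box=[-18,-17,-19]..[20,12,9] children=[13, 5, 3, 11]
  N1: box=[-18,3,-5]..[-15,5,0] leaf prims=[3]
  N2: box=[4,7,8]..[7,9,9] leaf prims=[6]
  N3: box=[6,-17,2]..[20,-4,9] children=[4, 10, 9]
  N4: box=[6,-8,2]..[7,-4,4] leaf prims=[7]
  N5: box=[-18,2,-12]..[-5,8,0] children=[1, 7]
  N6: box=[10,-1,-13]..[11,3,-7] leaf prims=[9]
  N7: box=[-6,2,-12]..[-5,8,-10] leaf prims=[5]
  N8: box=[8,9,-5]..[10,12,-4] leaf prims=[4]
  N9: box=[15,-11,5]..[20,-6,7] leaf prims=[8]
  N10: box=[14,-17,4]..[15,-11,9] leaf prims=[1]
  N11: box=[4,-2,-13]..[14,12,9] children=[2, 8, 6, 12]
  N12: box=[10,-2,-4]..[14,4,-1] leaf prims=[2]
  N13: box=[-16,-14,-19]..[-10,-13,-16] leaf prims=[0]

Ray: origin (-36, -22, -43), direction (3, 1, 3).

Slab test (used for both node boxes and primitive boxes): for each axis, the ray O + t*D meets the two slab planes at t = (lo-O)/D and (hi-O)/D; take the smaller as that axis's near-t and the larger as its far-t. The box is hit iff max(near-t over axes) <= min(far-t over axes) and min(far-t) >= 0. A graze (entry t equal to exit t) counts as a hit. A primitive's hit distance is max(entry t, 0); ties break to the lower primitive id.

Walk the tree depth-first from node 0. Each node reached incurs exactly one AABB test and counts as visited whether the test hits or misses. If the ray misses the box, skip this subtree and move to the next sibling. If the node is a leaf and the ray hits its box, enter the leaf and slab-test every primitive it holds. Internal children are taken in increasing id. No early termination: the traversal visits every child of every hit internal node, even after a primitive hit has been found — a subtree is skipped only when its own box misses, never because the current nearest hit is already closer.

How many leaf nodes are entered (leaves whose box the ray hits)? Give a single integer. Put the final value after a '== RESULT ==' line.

Traverse from the root:
N0 x:[6,56/3] y:[5,34] z:[8,52/3] -> hit [8,52/3], descend [3, 5, 11, 13]
  N3 x:[14,56/3] y:[5,18] z:[15,52/3] -> hit [15,52/3], descend [4, 9, 10]
    N4 x:[14,43/3] y:[14,18] z:[15,47/3] -> miss, prune
    N9 x:[17,56/3] y:[11,16] z:[16,50/3] -> miss, prune
    N10 x:[50/3,17] y:[5,11] z:[47/3,52/3] -> miss, prune
  N5 x:[6,31/3] y:[24,30] z:[31/3,43/3] -> miss, prune
  N11 x:[40/3,50/3] y:[20,34] z:[10,52/3] -> miss, prune
  N13 x:[20/3,26/3] y:[8,9] z:[8,9] -> hit [8,26/3] leaf, test {P0@t=8}

order=[0, 3, 4, 9, 10, 5, 11, 13]  |boxes|=8  |leaves|=1  hit=P0

== RESULT ==
1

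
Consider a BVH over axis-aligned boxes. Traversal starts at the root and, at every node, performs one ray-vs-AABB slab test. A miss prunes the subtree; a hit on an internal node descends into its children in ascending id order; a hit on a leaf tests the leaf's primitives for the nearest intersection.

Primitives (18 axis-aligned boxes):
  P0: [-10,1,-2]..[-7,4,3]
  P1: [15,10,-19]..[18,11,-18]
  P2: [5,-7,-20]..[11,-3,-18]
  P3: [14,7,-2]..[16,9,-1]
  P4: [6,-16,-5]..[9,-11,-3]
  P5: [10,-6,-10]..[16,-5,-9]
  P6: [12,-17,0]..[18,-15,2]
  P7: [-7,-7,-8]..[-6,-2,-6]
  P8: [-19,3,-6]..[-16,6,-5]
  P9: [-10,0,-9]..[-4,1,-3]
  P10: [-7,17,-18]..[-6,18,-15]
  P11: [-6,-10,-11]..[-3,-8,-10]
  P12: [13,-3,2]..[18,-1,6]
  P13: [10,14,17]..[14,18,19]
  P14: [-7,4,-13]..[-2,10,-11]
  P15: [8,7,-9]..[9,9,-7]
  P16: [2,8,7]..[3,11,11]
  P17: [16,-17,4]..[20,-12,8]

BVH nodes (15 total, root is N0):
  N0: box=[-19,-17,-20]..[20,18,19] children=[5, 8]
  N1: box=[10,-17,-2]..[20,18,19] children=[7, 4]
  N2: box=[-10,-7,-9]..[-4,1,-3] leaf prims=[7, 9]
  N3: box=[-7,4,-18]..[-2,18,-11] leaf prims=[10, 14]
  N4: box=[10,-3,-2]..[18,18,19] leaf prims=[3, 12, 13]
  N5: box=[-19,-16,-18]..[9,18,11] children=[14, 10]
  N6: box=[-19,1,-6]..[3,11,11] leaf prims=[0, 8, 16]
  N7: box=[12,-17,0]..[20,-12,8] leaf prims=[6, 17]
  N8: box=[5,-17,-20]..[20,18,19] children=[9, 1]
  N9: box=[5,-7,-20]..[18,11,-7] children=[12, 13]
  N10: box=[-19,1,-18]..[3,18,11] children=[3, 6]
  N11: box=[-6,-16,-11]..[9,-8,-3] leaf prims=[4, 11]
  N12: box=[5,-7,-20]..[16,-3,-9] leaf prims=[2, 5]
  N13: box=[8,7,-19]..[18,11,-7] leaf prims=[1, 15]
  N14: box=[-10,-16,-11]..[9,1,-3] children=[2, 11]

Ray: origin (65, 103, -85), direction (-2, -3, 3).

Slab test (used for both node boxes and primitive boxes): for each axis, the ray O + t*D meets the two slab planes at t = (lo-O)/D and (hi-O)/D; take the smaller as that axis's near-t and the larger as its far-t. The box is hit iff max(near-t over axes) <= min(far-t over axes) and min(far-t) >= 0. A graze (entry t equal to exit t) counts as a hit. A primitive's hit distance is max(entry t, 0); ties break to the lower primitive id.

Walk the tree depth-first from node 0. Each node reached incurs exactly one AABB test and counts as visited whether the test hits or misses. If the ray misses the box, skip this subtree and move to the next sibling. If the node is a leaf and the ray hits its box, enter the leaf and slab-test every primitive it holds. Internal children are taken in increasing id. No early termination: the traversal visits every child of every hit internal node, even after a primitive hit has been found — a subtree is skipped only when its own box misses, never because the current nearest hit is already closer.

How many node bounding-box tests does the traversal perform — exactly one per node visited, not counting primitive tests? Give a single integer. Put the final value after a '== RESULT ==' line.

Trace the traversal:
N0 x:[45/2,42] y:[85/3,40] z:[65/3,104/3] -> hit [85/3,104/3], descend [5, 8]
  N5 x:[28,42] y:[85/3,119/3] z:[67/3,32] -> hit [85/3,32], descend [10, 14]
    N10 x:[31,42] y:[85/3,34] z:[67/3,32] -> hit [31,32], descend [3, 6]
      N3 x:[67/2,36] y:[85/3,33] z:[67/3,74/3] -> miss, prune
      N6 x:[31,42] y:[92/3,34] z:[79/3,32] -> hit [31,32] leaf, test {P0(miss), P8(miss), P16@t=31}
    N14 x:[28,75/2] y:[34,119/3] z:[74/3,82/3] -> miss, prune
  N8 x:[45/2,30] y:[85/3,40] z:[65/3,104/3] -> hit [85/3,30], descend [1, 9]
    N1 x:[45/2,55/2] y:[85/3,40] z:[83/3,104/3] -> miss, prune
    N9 x:[47/2,30] y:[92/3,110/3] z:[65/3,26] -> miss, prune

order=[0, 5, 10, 3, 6, 14, 8, 1, 9]  |boxes|=9  |leaves|=1  hit=P16

== RESULT ==
9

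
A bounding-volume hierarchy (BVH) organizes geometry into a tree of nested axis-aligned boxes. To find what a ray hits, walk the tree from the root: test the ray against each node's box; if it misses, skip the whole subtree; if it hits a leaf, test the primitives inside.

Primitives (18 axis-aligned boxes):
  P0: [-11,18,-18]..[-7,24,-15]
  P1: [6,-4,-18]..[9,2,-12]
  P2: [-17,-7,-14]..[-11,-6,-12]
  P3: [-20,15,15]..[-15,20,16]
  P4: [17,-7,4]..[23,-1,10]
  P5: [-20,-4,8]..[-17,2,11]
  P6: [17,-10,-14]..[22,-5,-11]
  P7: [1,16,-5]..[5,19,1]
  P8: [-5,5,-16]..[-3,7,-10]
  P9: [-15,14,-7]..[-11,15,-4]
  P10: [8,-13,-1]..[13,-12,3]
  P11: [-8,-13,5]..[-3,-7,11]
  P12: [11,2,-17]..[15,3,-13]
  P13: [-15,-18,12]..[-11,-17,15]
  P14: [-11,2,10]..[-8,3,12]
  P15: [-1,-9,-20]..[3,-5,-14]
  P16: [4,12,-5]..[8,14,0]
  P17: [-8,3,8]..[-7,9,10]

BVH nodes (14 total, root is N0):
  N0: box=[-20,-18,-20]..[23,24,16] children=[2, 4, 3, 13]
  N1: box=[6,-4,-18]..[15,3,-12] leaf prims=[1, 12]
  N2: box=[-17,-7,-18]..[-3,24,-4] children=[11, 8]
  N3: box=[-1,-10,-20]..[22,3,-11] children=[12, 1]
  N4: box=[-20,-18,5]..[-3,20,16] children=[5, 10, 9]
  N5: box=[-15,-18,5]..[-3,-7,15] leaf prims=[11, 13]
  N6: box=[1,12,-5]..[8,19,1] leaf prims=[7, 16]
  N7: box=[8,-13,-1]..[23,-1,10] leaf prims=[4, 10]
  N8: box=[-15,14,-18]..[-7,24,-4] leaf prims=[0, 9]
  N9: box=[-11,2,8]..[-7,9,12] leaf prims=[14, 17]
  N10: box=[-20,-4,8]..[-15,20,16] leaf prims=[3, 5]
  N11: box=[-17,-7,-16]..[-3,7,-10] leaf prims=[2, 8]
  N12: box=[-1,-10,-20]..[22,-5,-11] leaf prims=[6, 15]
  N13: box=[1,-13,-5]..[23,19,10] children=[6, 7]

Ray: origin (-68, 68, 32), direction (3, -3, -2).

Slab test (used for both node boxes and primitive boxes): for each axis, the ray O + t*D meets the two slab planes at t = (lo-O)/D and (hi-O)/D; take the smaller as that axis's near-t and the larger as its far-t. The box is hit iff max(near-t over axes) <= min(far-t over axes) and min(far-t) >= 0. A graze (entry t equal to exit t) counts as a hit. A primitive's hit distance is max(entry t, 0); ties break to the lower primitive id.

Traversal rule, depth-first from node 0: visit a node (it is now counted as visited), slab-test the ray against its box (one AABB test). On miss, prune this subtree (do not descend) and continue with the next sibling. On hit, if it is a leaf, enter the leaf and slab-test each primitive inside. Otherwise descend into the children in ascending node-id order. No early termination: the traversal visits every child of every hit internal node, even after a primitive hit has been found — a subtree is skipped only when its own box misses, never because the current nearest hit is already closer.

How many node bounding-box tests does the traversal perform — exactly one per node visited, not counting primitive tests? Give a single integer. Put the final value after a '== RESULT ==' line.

Traverse from the root:
N0 x:[16,91/3] y:[44/3,86/3] z:[8,26] -> hit [16,26], descend [2, 3, 4, 13]
  N2 x:[17,65/3] y:[44/3,25] z:[18,25] -> hit [18,65/3], descend [8, 11]
    N8 x:[53/3,61/3] y:[44/3,18] z:[18,25] -> hit [18,18] leaf, test {P0(miss), P9@t=18}
    N11 x:[17,65/3] y:[61/3,25] z:[21,24] -> hit [21,65/3] leaf, test {P2(miss), P8@t=21}
  N3 x:[67/3,30] y:[65/3,26] z:[43/2,26] -> hit [67/3,26], descend [1, 12]
    N1 x:[74/3,83/3] y:[65/3,24] z:[22,25] -> miss, prune
    N12 x:[67/3,30] y:[73/3,26] z:[43/2,26] -> hit [73/3,26] leaf, test {P6(miss), P15(miss)}
  N4 x:[16,65/3] y:[16,86/3] z:[8,27/2] -> miss, prune
  N13 x:[23,91/3] y:[49/3,27] z:[11,37/2] -> miss, prune

Visited [0, 2, 8, 11, 3, 1, 12, 4, 13]. Tests: 9 box, 3 leaf. Nearest: P9.

== RESULT ==
9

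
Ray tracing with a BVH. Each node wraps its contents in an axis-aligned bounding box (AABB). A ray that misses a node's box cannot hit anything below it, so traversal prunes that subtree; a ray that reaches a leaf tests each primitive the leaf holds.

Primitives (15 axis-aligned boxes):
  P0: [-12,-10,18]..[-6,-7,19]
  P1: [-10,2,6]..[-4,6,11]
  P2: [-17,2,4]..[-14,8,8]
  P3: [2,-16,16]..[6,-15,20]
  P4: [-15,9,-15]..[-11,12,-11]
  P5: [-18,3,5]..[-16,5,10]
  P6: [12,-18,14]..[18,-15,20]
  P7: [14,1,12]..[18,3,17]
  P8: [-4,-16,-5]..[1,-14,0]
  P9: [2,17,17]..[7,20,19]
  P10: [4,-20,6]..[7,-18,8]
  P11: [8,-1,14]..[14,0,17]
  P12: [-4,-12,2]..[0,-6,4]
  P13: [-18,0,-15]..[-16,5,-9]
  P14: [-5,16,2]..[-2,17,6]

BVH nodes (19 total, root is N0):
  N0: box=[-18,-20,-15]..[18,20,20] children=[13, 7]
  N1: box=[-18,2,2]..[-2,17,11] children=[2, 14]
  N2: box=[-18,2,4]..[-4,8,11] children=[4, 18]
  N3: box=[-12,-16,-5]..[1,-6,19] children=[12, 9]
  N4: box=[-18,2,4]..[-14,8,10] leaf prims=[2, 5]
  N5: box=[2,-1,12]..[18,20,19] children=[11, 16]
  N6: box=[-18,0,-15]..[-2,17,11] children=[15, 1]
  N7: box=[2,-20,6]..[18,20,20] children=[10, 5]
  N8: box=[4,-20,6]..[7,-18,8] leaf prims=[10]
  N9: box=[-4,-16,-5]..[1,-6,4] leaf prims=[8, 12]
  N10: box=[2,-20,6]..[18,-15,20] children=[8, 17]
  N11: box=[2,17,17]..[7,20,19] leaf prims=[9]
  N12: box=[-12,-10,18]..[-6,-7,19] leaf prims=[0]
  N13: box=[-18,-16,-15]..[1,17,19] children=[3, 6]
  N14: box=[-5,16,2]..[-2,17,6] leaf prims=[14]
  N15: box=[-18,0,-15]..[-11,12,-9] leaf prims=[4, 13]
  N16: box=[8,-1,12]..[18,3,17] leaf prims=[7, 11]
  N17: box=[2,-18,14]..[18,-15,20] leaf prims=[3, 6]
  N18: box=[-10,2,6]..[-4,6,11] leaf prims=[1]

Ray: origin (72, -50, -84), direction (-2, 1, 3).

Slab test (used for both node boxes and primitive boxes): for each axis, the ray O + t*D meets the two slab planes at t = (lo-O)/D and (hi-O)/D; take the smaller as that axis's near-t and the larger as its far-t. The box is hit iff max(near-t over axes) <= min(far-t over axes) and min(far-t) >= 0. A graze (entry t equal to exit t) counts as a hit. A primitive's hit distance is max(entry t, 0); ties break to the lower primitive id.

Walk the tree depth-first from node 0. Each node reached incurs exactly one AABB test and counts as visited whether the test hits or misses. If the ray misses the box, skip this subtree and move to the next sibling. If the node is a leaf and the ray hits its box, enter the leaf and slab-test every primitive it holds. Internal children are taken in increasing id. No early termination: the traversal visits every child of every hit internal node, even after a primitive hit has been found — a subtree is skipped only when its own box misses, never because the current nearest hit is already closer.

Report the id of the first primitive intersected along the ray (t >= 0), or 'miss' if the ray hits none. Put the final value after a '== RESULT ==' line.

Traverse from the root:
N0 x:[27,45] y:[30,70] z:[23,104/3] -> hit [30,104/3], descend [7, 13]
  N7 x:[27,35] y:[30,70] z:[30,104/3] -> hit [30,104/3], descend [5, 10]
    N5 x:[27,35] y:[49,70] z:[32,103/3] -> miss, prune
    N10 x:[27,35] y:[30,35] z:[30,104/3] -> hit [30,104/3], descend [8, 17]
      N8 x:[65/2,34] y:[30,32] z:[30,92/3] -> miss, prune
      N17 x:[27,35] y:[32,35] z:[98/3,104/3] -> hit [98/3,104/3] leaf, test {P3@t=34, P6(miss)}
  N13 x:[71/2,45] y:[34,67] z:[23,103/3] -> miss, prune

order=[0, 7, 5, 10, 8, 17, 13]  |boxes|=7  |leaves|=1  hit=P3

== RESULT ==
3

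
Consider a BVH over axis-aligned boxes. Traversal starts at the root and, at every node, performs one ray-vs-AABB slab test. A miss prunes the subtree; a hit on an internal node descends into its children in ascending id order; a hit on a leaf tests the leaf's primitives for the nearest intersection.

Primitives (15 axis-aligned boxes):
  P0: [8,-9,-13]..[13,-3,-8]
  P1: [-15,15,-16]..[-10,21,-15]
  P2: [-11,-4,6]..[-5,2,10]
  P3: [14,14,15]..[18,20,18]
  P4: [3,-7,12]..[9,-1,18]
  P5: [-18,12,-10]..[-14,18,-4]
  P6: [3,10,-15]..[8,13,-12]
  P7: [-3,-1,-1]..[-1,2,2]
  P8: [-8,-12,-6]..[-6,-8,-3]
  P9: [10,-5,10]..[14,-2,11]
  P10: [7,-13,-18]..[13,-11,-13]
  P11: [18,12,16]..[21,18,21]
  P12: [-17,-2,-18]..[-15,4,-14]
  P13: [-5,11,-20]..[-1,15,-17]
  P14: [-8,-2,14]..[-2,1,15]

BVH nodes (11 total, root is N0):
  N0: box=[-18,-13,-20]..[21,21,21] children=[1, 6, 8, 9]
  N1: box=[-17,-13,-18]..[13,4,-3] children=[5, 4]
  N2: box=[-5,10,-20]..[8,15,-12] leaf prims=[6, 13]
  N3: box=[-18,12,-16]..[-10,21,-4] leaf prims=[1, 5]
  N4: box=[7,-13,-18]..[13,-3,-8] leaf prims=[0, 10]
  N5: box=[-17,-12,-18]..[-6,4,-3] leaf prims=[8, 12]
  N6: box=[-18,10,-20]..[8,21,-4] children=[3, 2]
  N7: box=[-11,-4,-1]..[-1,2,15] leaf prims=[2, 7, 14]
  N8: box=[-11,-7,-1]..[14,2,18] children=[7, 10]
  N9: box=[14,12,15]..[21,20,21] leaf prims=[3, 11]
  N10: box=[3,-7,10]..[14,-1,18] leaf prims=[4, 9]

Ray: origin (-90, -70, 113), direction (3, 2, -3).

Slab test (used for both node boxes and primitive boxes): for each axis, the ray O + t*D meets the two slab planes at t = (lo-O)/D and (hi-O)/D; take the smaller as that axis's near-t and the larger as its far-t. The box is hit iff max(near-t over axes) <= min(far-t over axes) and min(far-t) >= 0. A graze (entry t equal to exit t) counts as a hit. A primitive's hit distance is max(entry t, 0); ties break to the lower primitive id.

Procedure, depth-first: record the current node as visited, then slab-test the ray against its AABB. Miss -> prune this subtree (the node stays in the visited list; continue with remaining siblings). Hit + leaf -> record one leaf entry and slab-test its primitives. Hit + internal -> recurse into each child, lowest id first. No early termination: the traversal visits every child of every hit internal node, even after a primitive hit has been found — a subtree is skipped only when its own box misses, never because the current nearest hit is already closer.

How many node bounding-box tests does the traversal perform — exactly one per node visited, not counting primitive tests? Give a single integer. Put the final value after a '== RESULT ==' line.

Traverse from the root:
N0 x:[24,37] y:[57/2,91/2] z:[92/3,133/3] -> hit [92/3,37], descend [1, 6, 8, 9]
  N1 x:[73/3,103/3] y:[57/2,37] z:[116/3,131/3] -> miss, prune
  N6 x:[24,98/3] y:[40,91/2] z:[39,133/3] -> miss, prune
  N8 x:[79/3,104/3] y:[63/2,36] z:[95/3,38] -> hit [95/3,104/3], descend [7, 10]
    N7 x:[79/3,89/3] y:[33,36] z:[98/3,38] -> miss, prune
    N10 x:[31,104/3] y:[63/2,69/2] z:[95/3,103/3] -> hit [95/3,103/3] leaf, test {P4@t=95/3, P9@t=34}
  N9 x:[104/3,37] y:[41,45] z:[92/3,98/3] -> miss, prune

Summary -> nodes [0, 1, 6, 8, 7, 10, 9]; box-tests=7; leaf-entries=1; first=P4

== RESULT ==
7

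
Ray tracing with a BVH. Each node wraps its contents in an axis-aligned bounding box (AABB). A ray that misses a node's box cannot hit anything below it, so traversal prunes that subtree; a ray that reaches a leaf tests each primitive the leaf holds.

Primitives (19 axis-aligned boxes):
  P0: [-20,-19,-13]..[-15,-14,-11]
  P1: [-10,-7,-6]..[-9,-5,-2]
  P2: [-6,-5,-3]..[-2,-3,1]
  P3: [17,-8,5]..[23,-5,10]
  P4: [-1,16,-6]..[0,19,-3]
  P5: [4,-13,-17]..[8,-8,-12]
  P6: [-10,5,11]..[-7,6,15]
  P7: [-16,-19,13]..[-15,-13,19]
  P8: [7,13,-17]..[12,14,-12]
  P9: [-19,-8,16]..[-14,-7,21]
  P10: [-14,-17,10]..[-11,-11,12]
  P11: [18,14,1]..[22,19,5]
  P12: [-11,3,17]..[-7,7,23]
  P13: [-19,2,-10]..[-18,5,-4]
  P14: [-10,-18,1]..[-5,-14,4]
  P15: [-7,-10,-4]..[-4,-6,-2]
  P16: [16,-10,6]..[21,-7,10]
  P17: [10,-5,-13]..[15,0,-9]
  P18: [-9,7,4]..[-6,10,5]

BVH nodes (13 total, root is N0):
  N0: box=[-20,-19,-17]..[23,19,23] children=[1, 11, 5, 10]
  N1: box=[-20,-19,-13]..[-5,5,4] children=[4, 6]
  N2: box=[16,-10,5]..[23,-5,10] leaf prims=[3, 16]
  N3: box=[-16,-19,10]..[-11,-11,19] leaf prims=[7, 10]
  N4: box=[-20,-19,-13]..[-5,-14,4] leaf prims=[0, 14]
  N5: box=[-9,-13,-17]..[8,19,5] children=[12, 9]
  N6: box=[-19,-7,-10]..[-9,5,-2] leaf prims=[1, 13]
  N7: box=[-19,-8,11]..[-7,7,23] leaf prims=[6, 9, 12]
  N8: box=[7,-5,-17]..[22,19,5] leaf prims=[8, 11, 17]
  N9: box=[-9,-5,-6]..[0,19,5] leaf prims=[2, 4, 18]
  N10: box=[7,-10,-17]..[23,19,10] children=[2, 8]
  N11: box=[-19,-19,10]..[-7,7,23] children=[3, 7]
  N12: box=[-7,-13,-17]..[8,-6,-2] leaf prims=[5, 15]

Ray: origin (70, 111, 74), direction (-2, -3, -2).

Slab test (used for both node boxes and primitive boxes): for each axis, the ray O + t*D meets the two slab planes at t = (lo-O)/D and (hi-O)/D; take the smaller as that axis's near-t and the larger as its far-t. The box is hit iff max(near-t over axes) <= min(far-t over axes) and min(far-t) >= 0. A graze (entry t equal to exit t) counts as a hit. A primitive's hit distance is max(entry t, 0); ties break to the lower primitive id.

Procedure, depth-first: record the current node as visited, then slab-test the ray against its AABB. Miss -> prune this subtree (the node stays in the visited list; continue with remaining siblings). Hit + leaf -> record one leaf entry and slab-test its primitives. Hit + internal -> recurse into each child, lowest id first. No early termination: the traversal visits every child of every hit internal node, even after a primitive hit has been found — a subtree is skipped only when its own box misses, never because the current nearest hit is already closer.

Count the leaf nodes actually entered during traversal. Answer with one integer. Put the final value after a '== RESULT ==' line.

Walk:
N0 x:[47/2,45] y:[92/3,130/3] z:[51/2,91/2] -> hit [92/3,130/3], descend [1, 5, 10, 11]
  N1 x:[75/2,45] y:[106/3,130/3] z:[35,87/2] -> hit [75/2,130/3], descend [4, 6]
    N4 x:[75/2,45] y:[125/3,130/3] z:[35,87/2] -> hit [125/3,130/3] leaf, test {P0@t=85/2, P14(miss)}
    N6 x:[79/2,89/2] y:[106/3,118/3] z:[38,42] -> miss, prune
  N5 x:[31,79/2] y:[92/3,124/3] z:[69/2,91/2] -> hit [69/2,79/2], descend [9, 12]
    N9 x:[35,79/2] y:[92/3,116/3] z:[69/2,40] -> hit [35,116/3] leaf, test {P2@t=38, P4(miss), P18(miss)}
    N12 x:[31,77/2] y:[39,124/3] z:[38,91/2] -> miss, prune
  N10 x:[47/2,63/2] y:[92/3,121/3] z:[32,91/2] -> miss, prune
  N11 x:[77/2,89/2] y:[104/3,130/3] z:[51/2,32] -> miss, prune

9 AABB tests over nodes [0, 1, 4, 6, 5, 9, 12, 10, 11]; 2 leaves entered; closest P2.

== RESULT ==
2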